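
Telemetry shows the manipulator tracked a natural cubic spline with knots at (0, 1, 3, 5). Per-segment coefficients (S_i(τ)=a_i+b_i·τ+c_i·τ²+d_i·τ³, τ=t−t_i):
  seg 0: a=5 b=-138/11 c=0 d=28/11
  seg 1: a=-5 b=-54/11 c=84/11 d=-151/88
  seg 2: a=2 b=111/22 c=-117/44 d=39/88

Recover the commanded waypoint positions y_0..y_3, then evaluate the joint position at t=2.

y_0 = S_0(0) = a_0 = 5
y_1 = S_1(0) = a_1 = -5
y_2 = S_2(0) = a_2 = 2
y_3 = S_2(2) = 5
t_q=2 is in segment 1 (τ=1); S_1(τ)=-351/88

y_0=5 y_1=-5 y_2=2 y_3=5
S(2) = -351/88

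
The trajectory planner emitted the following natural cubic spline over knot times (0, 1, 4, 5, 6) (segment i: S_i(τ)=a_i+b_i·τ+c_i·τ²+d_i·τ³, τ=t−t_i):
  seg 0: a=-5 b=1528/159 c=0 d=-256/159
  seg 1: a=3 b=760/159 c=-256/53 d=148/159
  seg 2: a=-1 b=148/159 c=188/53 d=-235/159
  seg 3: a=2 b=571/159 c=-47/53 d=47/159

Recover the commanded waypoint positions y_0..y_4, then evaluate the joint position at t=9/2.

y_0 = S_0(0) = a_0 = -5
y_1 = S_1(0) = a_1 = 3
y_2 = S_2(0) = a_2 = -1
y_3 = S_3(0) = a_3 = 2
y_4 = S_3(1) = 5
t_q=9/2 is in segment 2 (τ=1/2); S_2(τ)=71/424

y_0=-5 y_1=3 y_2=-1 y_3=2 y_4=5
S(9/2) = 71/424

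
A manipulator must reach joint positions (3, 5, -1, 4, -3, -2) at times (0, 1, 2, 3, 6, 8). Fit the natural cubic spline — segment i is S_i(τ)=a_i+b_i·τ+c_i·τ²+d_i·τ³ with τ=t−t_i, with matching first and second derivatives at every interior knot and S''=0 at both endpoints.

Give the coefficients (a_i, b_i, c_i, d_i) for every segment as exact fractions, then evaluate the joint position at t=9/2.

  seg 0: a=3 b=30629/6150 c=0 d=-18329/6150
  seg 1: a=5 b=-12179/3075 c=-18329/2050 d=8489/1230
  seg 2: a=-1 b=-6997/6150 c=12058/1025 d=-34601/6150
  seg 3: a=4 b=16948/3075 c=-2097/410 d=15373/18450
  seg 4: a=-3 b=-16477/6150 c=2444/1025 d=-1222/3075
S(9/2) = 58573/16400

Δ: Δ0=2, Δ1=-6, Δ2=5, Δ3=-7/3, Δ4=1/2
row 1: diag=4, rhs=-48; c'=1/4, d'=-12
row 2: denom=4−1·1/4=15/4; d'=(66−1·-12)/(15/4)=104/5
row 3: denom=8−1·4/15=116/15; d'=(-44−1·104/5)/(116/15)=-243/29
row 4: denom=10−3·45/116=1025/116; d'=(17−3·-243/29)/(1025/116)=4888/1025
back: M4=4888/1025
back: M3=-243/29−45/116·4888/1025=-2097/205
back: M2=104/5−4/15·-2097/205=24116/1025
back: M1=-12−1/4·24116/1025=-18329/1025
M: M0=0, M1=-18329/1025, M2=24116/1025, M3=-2097/205, M4=4888/1025, M5=0
seg 0: a=3, c=M0/2=0, d=(M1−M0)/(6·1)=-18329/6150, b=Δ0−h0·(2M0+M1)/6=30629/6150
seg 1: a=5, c=M1/2=-18329/2050, d=(M2−M1)/(6·1)=8489/1230, b=Δ1−h1·(2M1+M2)/6=-12179/3075
seg 2: a=-1, c=M2/2=12058/1025, d=(M3−M2)/(6·1)=-34601/6150, b=Δ2−h2·(2M2+M3)/6=-6997/6150
seg 3: a=4, c=M3/2=-2097/410, d=(M4−M3)/(6·3)=15373/18450, b=Δ3−h3·(2M3+M4)/6=16948/3075
seg 4: a=-3, c=M4/2=2444/1025, d=(M5−M4)/(6·2)=-1222/3075, b=Δ4−h4·(2M4+M5)/6=-16477/6150
t_q=9/2 → seg 3, τ=3/2; S=4+16948/3075·τ+-2097/410·τ²+15373/18450·τ³=58573/16400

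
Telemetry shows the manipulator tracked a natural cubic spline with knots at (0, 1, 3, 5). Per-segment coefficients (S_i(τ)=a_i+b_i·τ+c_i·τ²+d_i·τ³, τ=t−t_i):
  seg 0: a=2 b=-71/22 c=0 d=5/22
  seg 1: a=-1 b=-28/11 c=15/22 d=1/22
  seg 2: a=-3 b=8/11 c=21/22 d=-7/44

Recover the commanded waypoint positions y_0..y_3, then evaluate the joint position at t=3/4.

y_0 = S_0(0) = a_0 = 2
y_1 = S_1(0) = a_1 = -1
y_2 = S_2(0) = a_2 = -3
y_3 = S_2(2) = 1
t_q=3/4 is in segment 0 (τ=3/4); S_0(τ)=-457/1408

y_0=2 y_1=-1 y_2=-3 y_3=1
S(3/4) = -457/1408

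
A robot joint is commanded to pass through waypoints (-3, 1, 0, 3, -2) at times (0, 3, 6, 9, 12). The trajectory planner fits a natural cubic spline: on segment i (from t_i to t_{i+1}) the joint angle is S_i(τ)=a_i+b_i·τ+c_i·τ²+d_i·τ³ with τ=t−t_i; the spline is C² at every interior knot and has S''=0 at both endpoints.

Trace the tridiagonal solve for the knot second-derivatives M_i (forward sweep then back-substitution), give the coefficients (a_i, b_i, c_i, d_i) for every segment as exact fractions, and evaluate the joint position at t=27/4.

Δ: Δ0=4/3, Δ1=-1/3, Δ2=1, Δ3=-5/3
row 1: diag=12, rhs=-10; c'=1/4, d'=-5/6
row 2: denom=12−3·1/4=45/4; d'=(8−3·-5/6)/(45/4)=14/15
row 3: denom=12−3·4/15=56/5; d'=(-16−3·14/15)/(56/5)=-47/28
back: M3=-47/28
back: M2=14/15−4/15·-47/28=29/21
back: M1=-5/6−1/4·29/21=-33/28
M: M0=0, M1=-33/28, M2=29/21, M3=-47/28, M4=0
seg 0: a=-3, c=M0/2=0, d=(M1−M0)/(6·3)=-11/168, b=Δ0−h0·(2M0+M1)/6=323/168
seg 1: a=1, c=M1/2=-33/56, d=(M2−M1)/(6·3)=215/1512, b=Δ1−h1·(2M1+M2)/6=13/84
seg 2: a=0, c=M2/2=29/42, d=(M3−M2)/(6·3)=-257/1512, b=Δ2−h2·(2M2+M3)/6=11/24
seg 3: a=3, c=M3/2=-47/56, d=(M4−M3)/(6·3)=47/504, b=Δ3−h3·(2M3+M4)/6=1/84
t_q=27/4 → seg 2, τ=3/4; S=0+11/24·τ+29/42·τ²+-257/1512·τ³=2367/3584

  seg 0: a=-3 b=323/168 c=0 d=-11/168
  seg 1: a=1 b=13/84 c=-33/56 d=215/1512
  seg 2: a=0 b=11/24 c=29/42 d=-257/1512
  seg 3: a=3 b=1/84 c=-47/56 d=47/504
S(27/4) = 2367/3584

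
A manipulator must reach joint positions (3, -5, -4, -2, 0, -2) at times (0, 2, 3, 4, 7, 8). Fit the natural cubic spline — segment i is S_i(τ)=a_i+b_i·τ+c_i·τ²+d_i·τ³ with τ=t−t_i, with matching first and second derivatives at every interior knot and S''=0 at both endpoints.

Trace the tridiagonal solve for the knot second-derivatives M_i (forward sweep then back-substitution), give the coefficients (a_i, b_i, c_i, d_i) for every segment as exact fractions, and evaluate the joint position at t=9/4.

  seg 0: a=3 b=-20618/3651 c=0 d=3007/7302
  seg 1: a=-5 b=-2576/3651 c=3007/1217 d=-2794/3651
  seg 2: a=-4 b=7084/3651 c=213/1217 d=-421/3651
  seg 3: a=-2 b=7099/3651 c=-208/1217 d=-931/10953
  seg 4: a=0 b=-5024/3651 c=-1139/1217 d=1139/3651
S(9/4) = -196041/38944

Δ: Δ0=-4, Δ1=1, Δ2=2, Δ3=2/3, Δ4=-2
row 1: diag=6, rhs=30; c'=1/6, d'=5
row 2: denom=4−1·1/6=23/6; d'=(6−1·5)/(23/6)=6/23
row 3: denom=8−1·6/23=178/23; d'=(-8−1·6/23)/(178/23)=-95/89
row 4: denom=8−3·69/178=1217/178; d'=(-16−3·-95/89)/(1217/178)=-2278/1217
back: M4=-2278/1217
back: M3=-95/89−69/178·-2278/1217=-416/1217
back: M2=6/23−6/23·-416/1217=426/1217
back: M1=5−1/6·426/1217=6014/1217
M: M0=0, M1=6014/1217, M2=426/1217, M3=-416/1217, M4=-2278/1217, M5=0
seg 0: a=3, c=M0/2=0, d=(M1−M0)/(6·2)=3007/7302, b=Δ0−h0·(2M0+M1)/6=-20618/3651
seg 1: a=-5, c=M1/2=3007/1217, d=(M2−M1)/(6·1)=-2794/3651, b=Δ1−h1·(2M1+M2)/6=-2576/3651
seg 2: a=-4, c=M2/2=213/1217, d=(M3−M2)/(6·1)=-421/3651, b=Δ2−h2·(2M2+M3)/6=7084/3651
seg 3: a=-2, c=M3/2=-208/1217, d=(M4−M3)/(6·3)=-931/10953, b=Δ3−h3·(2M3+M4)/6=7099/3651
seg 4: a=0, c=M4/2=-1139/1217, d=(M5−M4)/(6·1)=1139/3651, b=Δ4−h4·(2M4+M5)/6=-5024/3651
t_q=9/4 → seg 1, τ=1/4; S=-5+-2576/3651·τ+3007/1217·τ²+-2794/3651·τ³=-196041/38944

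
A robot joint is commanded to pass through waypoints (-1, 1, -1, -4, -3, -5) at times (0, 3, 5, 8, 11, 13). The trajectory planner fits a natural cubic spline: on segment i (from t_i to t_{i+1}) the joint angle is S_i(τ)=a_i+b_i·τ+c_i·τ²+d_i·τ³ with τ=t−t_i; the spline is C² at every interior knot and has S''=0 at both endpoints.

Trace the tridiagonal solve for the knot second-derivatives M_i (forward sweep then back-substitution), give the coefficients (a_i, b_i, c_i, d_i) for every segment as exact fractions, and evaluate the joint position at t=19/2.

Δ: Δ0=2/3, Δ1=-1, Δ2=-1, Δ3=1/3, Δ4=-1
row 1: diag=10, rhs=-10; c'=1/5, d'=-1
row 2: denom=10−2·1/5=48/5; d'=(0−2·-1)/(48/5)=5/24
row 3: denom=12−3·5/16=177/16; d'=(8−3·5/24)/(177/16)=2/3
row 4: denom=10−3·16/59=542/59; d'=(-8−3·2/3)/(542/59)=-295/271
back: M4=-295/271
back: M3=2/3−16/59·-295/271=782/813
back: M2=5/24−5/16·782/813=-25/271
back: M1=-1−1/5·-25/271=-266/271
M: M0=0, M1=-266/271, M2=-25/271, M3=782/813, M4=-295/271, M5=0
seg 0: a=-1, c=M0/2=0, d=(M1−M0)/(6·3)=-133/2439, b=Δ0−h0·(2M0+M1)/6=941/813
seg 1: a=1, c=M1/2=-133/271, d=(M2−M1)/(6·2)=241/3252, b=Δ1−h1·(2M1+M2)/6=-256/813
seg 2: a=-1, c=M2/2=-25/542, d=(M3−M2)/(6·3)=857/14634, b=Δ2−h2·(2M2+M3)/6=-1129/813
seg 3: a=-4, c=M3/2=391/813, d=(M4−M3)/(6·3)=-1667/14634, b=Δ3−h3·(2M3+M4)/6=-137/1626
seg 4: a=-3, c=M4/2=-295/542, d=(M5−M4)/(6·2)=295/3252, b=Δ4−h4·(2M4+M5)/6=-223/813
t_q=19/2 → seg 3, τ=3/2; S=-4+-137/1626·τ+391/813·τ²+-1667/14634·τ³=-14867/4336

  seg 0: a=-1 b=941/813 c=0 d=-133/2439
  seg 1: a=1 b=-256/813 c=-133/271 d=241/3252
  seg 2: a=-1 b=-1129/813 c=-25/542 d=857/14634
  seg 3: a=-4 b=-137/1626 c=391/813 d=-1667/14634
  seg 4: a=-3 b=-223/813 c=-295/542 d=295/3252
S(19/2) = -14867/4336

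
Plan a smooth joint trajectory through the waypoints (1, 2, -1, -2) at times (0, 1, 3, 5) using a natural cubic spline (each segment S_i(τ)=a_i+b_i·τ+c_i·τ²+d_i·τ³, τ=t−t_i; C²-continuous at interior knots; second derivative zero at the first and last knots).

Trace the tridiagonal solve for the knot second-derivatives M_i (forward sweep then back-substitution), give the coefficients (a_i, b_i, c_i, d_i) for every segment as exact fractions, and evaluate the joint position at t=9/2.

  seg 0: a=1 b=3/2 c=0 d=-1/2
  seg 1: a=2 b=0 c=-3/2 d=3/8
  seg 2: a=-1 b=-3/2 c=3/4 d=-1/8
S(9/2) = -127/64

Δ: Δ0=1, Δ1=-3/2, Δ2=-1/2
row 1: diag=6, rhs=-15; c'=1/3, d'=-5/2
row 2: denom=8−2·1/3=22/3; d'=(6−2·-5/2)/(22/3)=3/2
back: M2=3/2
back: M1=-5/2−1/3·3/2=-3
M: M0=0, M1=-3, M2=3/2, M3=0
seg 0: a=1, c=M0/2=0, d=(M1−M0)/(6·1)=-1/2, b=Δ0−h0·(2M0+M1)/6=3/2
seg 1: a=2, c=M1/2=-3/2, d=(M2−M1)/(6·2)=3/8, b=Δ1−h1·(2M1+M2)/6=0
seg 2: a=-1, c=M2/2=3/4, d=(M3−M2)/(6·2)=-1/8, b=Δ2−h2·(2M2+M3)/6=-3/2
t_q=9/2 → seg 2, τ=3/2; S=-1+-3/2·τ+3/4·τ²+-1/8·τ³=-127/64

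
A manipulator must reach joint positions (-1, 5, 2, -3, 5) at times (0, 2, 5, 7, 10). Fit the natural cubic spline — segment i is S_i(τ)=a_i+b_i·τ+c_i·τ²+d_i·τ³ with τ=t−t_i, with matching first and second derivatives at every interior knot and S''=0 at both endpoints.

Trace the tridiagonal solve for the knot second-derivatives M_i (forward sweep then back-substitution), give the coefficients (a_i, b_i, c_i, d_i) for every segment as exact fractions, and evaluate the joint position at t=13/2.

  seg 0: a=-1 b=1613/435 c=0 d=-77/435
  seg 1: a=5 b=689/435 c=-154/145 d=262/3915
  seg 2: a=2 b=-1297/435 c=-40/87 d=1219/3480
  seg 3: a=-3 b=-179/290 c=2857/1740 d=-2857/15660
S(13/2) = -21573/9280

Δ: Δ0=3, Δ1=-1, Δ2=-5/2, Δ3=8/3
row 1: diag=10, rhs=-24; c'=3/10, d'=-12/5
row 2: denom=10−3·3/10=91/10; d'=(-9−3·-12/5)/(91/10)=-18/91
row 3: denom=10−2·20/91=870/91; d'=(31−2·-18/91)/(870/91)=2857/870
back: M3=2857/870
back: M2=-18/91−20/91·2857/870=-80/87
back: M1=-12/5−3/10·-80/87=-308/145
M: M0=0, M1=-308/145, M2=-80/87, M3=2857/870, M4=0
seg 0: a=-1, c=M0/2=0, d=(M1−M0)/(6·2)=-77/435, b=Δ0−h0·(2M0+M1)/6=1613/435
seg 1: a=5, c=M1/2=-154/145, d=(M2−M1)/(6·3)=262/3915, b=Δ1−h1·(2M1+M2)/6=689/435
seg 2: a=2, c=M2/2=-40/87, d=(M3−M2)/(6·2)=1219/3480, b=Δ2−h2·(2M2+M3)/6=-1297/435
seg 3: a=-3, c=M3/2=2857/1740, d=(M4−M3)/(6·3)=-2857/15660, b=Δ3−h3·(2M3+M4)/6=-179/290
t_q=13/2 → seg 2, τ=3/2; S=2+-1297/435·τ+-40/87·τ²+1219/3480·τ³=-21573/9280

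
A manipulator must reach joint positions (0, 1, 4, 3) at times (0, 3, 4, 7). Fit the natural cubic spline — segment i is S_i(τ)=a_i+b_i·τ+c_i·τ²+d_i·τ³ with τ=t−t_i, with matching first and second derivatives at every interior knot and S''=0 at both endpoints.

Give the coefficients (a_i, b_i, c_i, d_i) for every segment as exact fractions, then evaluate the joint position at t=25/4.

Δ: Δ0=1/3, Δ1=3, Δ2=-1/3
row 1: diag=8, rhs=16; c'=1/8, d'=2
row 2: denom=8−1·1/8=63/8; d'=(-20−1·2)/(63/8)=-176/63
back: M2=-176/63
back: M1=2−1/8·-176/63=148/63
M: M0=0, M1=148/63, M2=-176/63, M3=0
seg 0: a=0, c=M0/2=0, d=(M1−M0)/(6·3)=74/567, b=Δ0−h0·(2M0+M1)/6=-53/63
seg 1: a=1, c=M1/2=74/63, d=(M2−M1)/(6·1)=-6/7, b=Δ1−h1·(2M1+M2)/6=169/63
seg 2: a=4, c=M2/2=-88/63, d=(M3−M2)/(6·3)=88/567, b=Δ2−h2·(2M2+M3)/6=155/63
t_q=25/4 → seg 2, τ=9/4; S=4+155/63·τ+-88/63·τ²+88/567·τ³=237/56

  seg 0: a=0 b=-53/63 c=0 d=74/567
  seg 1: a=1 b=169/63 c=74/63 d=-6/7
  seg 2: a=4 b=155/63 c=-88/63 d=88/567
S(25/4) = 237/56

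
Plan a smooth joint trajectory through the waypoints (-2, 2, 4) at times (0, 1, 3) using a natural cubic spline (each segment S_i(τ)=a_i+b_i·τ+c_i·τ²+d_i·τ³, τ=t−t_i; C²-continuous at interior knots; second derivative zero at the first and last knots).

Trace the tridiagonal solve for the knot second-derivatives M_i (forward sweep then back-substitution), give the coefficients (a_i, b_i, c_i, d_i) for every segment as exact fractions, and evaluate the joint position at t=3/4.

Δ: Δ0=4, Δ1=1
row 1: diag=6, rhs=-18; c'=1/3, d'=-3
back: M1=-3
M: M0=0, M1=-3, M2=0
seg 0: a=-2, c=M0/2=0, d=(M1−M0)/(6·1)=-1/2, b=Δ0−h0·(2M0+M1)/6=9/2
seg 1: a=2, c=M1/2=-3/2, d=(M2−M1)/(6·2)=1/4, b=Δ1−h1·(2M1+M2)/6=3
t_q=3/4 → seg 0, τ=3/4; S=-2+9/2·τ+0·τ²+-1/2·τ³=149/128

  seg 0: a=-2 b=9/2 c=0 d=-1/2
  seg 1: a=2 b=3 c=-3/2 d=1/4
S(3/4) = 149/128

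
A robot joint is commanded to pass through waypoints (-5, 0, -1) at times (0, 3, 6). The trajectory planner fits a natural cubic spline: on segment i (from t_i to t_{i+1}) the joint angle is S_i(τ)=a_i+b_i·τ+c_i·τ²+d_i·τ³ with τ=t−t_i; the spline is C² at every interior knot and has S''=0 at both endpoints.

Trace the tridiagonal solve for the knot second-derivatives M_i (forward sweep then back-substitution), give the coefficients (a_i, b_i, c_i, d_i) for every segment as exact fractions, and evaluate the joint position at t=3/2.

Δ: Δ0=5/3, Δ1=-1/3
row 1: diag=12, rhs=-12; c'=1/4, d'=-1
back: M1=-1
M: M0=0, M1=-1, M2=0
seg 0: a=-5, c=M0/2=0, d=(M1−M0)/(6·3)=-1/18, b=Δ0−h0·(2M0+M1)/6=13/6
seg 1: a=0, c=M1/2=-1/2, d=(M2−M1)/(6·3)=1/18, b=Δ1−h1·(2M1+M2)/6=2/3
t_q=3/2 → seg 0, τ=3/2; S=-5+13/6·τ+0·τ²+-1/18·τ³=-31/16

  seg 0: a=-5 b=13/6 c=0 d=-1/18
  seg 1: a=0 b=2/3 c=-1/2 d=1/18
S(3/2) = -31/16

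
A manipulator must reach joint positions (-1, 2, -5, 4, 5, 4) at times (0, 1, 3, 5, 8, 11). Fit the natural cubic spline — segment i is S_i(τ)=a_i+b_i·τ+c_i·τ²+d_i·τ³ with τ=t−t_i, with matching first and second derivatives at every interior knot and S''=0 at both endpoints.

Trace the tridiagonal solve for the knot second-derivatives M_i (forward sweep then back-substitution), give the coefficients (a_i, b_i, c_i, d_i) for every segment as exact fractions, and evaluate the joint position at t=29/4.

Δ: Δ0=3, Δ1=-7/2, Δ2=9/2, Δ3=1/3, Δ4=-1/3
row 1: diag=6, rhs=-39; c'=1/3, d'=-13/2
row 2: denom=8−2·1/3=22/3; d'=(48−2·-13/2)/(22/3)=183/22
row 3: denom=10−2·3/11=104/11; d'=(-25−2·183/22)/(104/11)=-229/52
row 4: denom=12−3·33/104=1149/104; d'=(-4−3·-229/52)/(1149/104)=958/1149
back: M4=958/1149
back: M3=-229/52−33/104·958/1149=-1788/383
back: M2=183/22−3/11·-1788/383=7347/766
back: M1=-13/2−1/3·7347/766=-3714/383
M: M0=0, M1=-3714/383, M2=7347/766, M3=-1788/383, M4=958/1149, M5=0
seg 0: a=-1, c=M0/2=0, d=(M1−M0)/(6·1)=-619/383, b=Δ0−h0·(2M0+M1)/6=1768/383
seg 1: a=2, c=M1/2=-1857/383, d=(M2−M1)/(6·2)=4925/3064, b=Δ1−h1·(2M1+M2)/6=-89/383
seg 2: a=-5, c=M2/2=7347/1532, d=(M3−M2)/(6·2)=-3641/3064, b=Δ2−h2·(2M2+M3)/6=-259/766
seg 3: a=4, c=M3/2=-894/383, d=(M4−M3)/(6·3)=3161/10341, b=Δ3−h3·(2M3+M4)/6=1756/383
seg 4: a=5, c=M4/2=479/1149, d=(M5−M4)/(6·3)=-479/10341, b=Δ4−h4·(2M4+M5)/6=-447/383
t_q=29/4 → seg 3, τ=9/4; S=4+1756/383·τ+-894/383·τ²+3161/10341·τ³=146603/24512

  seg 0: a=-1 b=1768/383 c=0 d=-619/383
  seg 1: a=2 b=-89/383 c=-1857/383 d=4925/3064
  seg 2: a=-5 b=-259/766 c=7347/1532 d=-3641/3064
  seg 3: a=4 b=1756/383 c=-894/383 d=3161/10341
  seg 4: a=5 b=-447/383 c=479/1149 d=-479/10341
S(29/4) = 146603/24512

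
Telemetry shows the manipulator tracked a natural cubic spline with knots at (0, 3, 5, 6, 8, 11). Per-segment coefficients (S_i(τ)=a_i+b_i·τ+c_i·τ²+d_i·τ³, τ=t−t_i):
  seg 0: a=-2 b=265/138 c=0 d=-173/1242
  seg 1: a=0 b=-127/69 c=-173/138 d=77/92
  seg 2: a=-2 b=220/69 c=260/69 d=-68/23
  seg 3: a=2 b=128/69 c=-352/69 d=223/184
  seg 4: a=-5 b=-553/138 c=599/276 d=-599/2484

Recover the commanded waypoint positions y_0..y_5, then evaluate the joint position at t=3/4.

y_0=-2 y_1=0 y_2=-2 y_3=2 y_4=-5 y_5=-4
S(3/4) = -1821/2944

y_0 = S_0(0) = a_0 = -2
y_1 = S_1(0) = a_1 = 0
y_2 = S_2(0) = a_2 = -2
y_3 = S_3(0) = a_3 = 2
y_4 = S_4(0) = a_4 = -5
y_5 = S_4(3) = -4
t_q=3/4 is in segment 0 (τ=3/4); S_0(τ)=-1821/2944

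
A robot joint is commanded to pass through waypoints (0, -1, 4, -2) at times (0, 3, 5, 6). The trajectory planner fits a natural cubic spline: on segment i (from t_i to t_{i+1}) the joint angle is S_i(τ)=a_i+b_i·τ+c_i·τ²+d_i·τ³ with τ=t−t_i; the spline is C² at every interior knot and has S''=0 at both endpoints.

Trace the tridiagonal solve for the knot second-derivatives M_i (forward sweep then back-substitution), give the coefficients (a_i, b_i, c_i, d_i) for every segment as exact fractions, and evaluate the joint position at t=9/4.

  seg 0: a=0 b=-181/84 c=0 d=17/84
  seg 1: a=-1 b=139/42 c=51/28 d=-187/168
  seg 2: a=4 b=-58/21 c=-34/7 d=34/21
S(9/4) = -651/256

Δ: Δ0=-1/3, Δ1=5/2, Δ2=-6
row 1: diag=10, rhs=17; c'=1/5, d'=17/10
row 2: denom=6−2·1/5=28/5; d'=(-51−2·17/10)/(28/5)=-68/7
back: M2=-68/7
back: M1=17/10−1/5·-68/7=51/14
M: M0=0, M1=51/14, M2=-68/7, M3=0
seg 0: a=0, c=M0/2=0, d=(M1−M0)/(6·3)=17/84, b=Δ0−h0·(2M0+M1)/6=-181/84
seg 1: a=-1, c=M1/2=51/28, d=(M2−M1)/(6·2)=-187/168, b=Δ1−h1·(2M1+M2)/6=139/42
seg 2: a=4, c=M2/2=-34/7, d=(M3−M2)/(6·1)=34/21, b=Δ2−h2·(2M2+M3)/6=-58/21
t_q=9/4 → seg 0, τ=9/4; S=0+-181/84·τ+0·τ²+17/84·τ³=-651/256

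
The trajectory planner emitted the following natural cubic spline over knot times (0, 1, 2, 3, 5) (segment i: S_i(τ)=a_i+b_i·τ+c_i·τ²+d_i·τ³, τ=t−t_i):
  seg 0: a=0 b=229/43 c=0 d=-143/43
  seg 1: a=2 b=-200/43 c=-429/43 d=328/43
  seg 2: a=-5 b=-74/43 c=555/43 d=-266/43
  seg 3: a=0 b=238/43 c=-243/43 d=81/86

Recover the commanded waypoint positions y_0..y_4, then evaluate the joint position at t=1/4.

y_0=0 y_1=2 y_2=-5 y_3=0 y_4=-4
S(1/4) = 3521/2752

y_0 = S_0(0) = a_0 = 0
y_1 = S_1(0) = a_1 = 2
y_2 = S_2(0) = a_2 = -5
y_3 = S_3(0) = a_3 = 0
y_4 = S_3(2) = -4
t_q=1/4 is in segment 0 (τ=1/4); S_0(τ)=3521/2752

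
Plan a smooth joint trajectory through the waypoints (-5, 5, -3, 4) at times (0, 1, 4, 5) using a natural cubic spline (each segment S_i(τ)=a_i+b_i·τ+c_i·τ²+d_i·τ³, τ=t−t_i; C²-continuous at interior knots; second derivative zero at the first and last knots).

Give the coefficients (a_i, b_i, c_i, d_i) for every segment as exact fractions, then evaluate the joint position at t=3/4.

  seg 0: a=-5 b=2041/165 c=0 d=-391/165
  seg 1: a=5 b=868/165 c=-391/55 d=67/45
  seg 2: a=-3 b=463/165 c=346/55 d=-346/165
S(3/4) = 11537/3520

Δ: Δ0=10, Δ1=-8/3, Δ2=7
row 1: diag=8, rhs=-76; c'=3/8, d'=-19/2
row 2: denom=8−3·3/8=55/8; d'=(58−3·-19/2)/(55/8)=692/55
back: M2=692/55
back: M1=-19/2−3/8·692/55=-782/55
M: M0=0, M1=-782/55, M2=692/55, M3=0
seg 0: a=-5, c=M0/2=0, d=(M1−M0)/(6·1)=-391/165, b=Δ0−h0·(2M0+M1)/6=2041/165
seg 1: a=5, c=M1/2=-391/55, d=(M2−M1)/(6·3)=67/45, b=Δ1−h1·(2M1+M2)/6=868/165
seg 2: a=-3, c=M2/2=346/55, d=(M3−M2)/(6·1)=-346/165, b=Δ2−h2·(2M2+M3)/6=463/165
t_q=3/4 → seg 0, τ=3/4; S=-5+2041/165·τ+0·τ²+-391/165·τ³=11537/3520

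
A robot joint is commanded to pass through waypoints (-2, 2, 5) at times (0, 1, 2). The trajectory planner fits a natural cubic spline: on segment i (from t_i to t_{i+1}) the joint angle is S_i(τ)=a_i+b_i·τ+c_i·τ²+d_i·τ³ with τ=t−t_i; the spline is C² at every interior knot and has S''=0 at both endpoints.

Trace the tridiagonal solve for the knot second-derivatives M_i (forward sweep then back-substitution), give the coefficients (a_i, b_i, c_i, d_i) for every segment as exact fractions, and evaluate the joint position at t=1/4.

Δ: Δ0=4, Δ1=3
row 1: diag=4, rhs=-6; c'=1/4, d'=-3/2
back: M1=-3/2
M: M0=0, M1=-3/2, M2=0
seg 0: a=-2, c=M0/2=0, d=(M1−M0)/(6·1)=-1/4, b=Δ0−h0·(2M0+M1)/6=17/4
seg 1: a=2, c=M1/2=-3/4, d=(M2−M1)/(6·1)=1/4, b=Δ1−h1·(2M1+M2)/6=7/2
t_q=1/4 → seg 0, τ=1/4; S=-2+17/4·τ+0·τ²+-1/4·τ³=-241/256

  seg 0: a=-2 b=17/4 c=0 d=-1/4
  seg 1: a=2 b=7/2 c=-3/4 d=1/4
S(1/4) = -241/256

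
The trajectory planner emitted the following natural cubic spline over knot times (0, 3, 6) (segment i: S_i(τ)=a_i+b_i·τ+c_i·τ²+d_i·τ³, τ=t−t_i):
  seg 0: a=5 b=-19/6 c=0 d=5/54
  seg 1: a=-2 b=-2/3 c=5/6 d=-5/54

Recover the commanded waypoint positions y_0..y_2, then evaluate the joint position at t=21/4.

y_0=5 y_1=-2 y_2=1
S(21/4) = -43/128

y_0 = S_0(0) = a_0 = 5
y_1 = S_1(0) = a_1 = -2
y_2 = S_1(3) = 1
t_q=21/4 is in segment 1 (τ=9/4); S_1(τ)=-43/128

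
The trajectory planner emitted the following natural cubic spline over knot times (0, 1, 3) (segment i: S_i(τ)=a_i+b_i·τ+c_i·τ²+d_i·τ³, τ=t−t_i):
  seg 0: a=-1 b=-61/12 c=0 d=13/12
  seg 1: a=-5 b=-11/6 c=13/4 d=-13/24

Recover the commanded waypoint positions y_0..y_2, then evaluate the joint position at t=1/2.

y_0 = S_0(0) = a_0 = -1
y_1 = S_1(0) = a_1 = -5
y_2 = S_1(2) = 0
t_q=1/2 is in segment 0 (τ=1/2); S_0(τ)=-109/32

y_0=-1 y_1=-5 y_2=0
S(1/2) = -109/32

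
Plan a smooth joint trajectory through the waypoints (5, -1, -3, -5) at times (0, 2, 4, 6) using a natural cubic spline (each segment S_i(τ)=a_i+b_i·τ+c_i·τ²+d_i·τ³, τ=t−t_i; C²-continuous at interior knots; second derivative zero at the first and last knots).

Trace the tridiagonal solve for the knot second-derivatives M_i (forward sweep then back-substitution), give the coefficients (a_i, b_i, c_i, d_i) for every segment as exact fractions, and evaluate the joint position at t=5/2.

  seg 0: a=5 b=-53/15 c=0 d=2/15
  seg 1: a=-1 b=-29/15 c=4/5 d=-1/6
  seg 2: a=-3 b=-11/15 c=-1/5 d=1/30
S(5/2) = -143/80

Δ: Δ0=-3, Δ1=-1, Δ2=-1
row 1: diag=8, rhs=12; c'=1/4, d'=3/2
row 2: denom=8−2·1/4=15/2; d'=(0−2·3/2)/(15/2)=-2/5
back: M2=-2/5
back: M1=3/2−1/4·-2/5=8/5
M: M0=0, M1=8/5, M2=-2/5, M3=0
seg 0: a=5, c=M0/2=0, d=(M1−M0)/(6·2)=2/15, b=Δ0−h0·(2M0+M1)/6=-53/15
seg 1: a=-1, c=M1/2=4/5, d=(M2−M1)/(6·2)=-1/6, b=Δ1−h1·(2M1+M2)/6=-29/15
seg 2: a=-3, c=M2/2=-1/5, d=(M3−M2)/(6·2)=1/30, b=Δ2−h2·(2M2+M3)/6=-11/15
t_q=5/2 → seg 1, τ=1/2; S=-1+-29/15·τ+4/5·τ²+-1/6·τ³=-143/80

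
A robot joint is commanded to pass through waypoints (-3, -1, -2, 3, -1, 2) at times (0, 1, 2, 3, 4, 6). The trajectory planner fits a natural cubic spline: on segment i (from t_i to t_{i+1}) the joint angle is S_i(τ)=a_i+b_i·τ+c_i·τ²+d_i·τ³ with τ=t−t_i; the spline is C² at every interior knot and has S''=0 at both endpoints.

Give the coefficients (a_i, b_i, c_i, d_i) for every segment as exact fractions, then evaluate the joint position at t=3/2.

Δ: Δ0=2, Δ1=-1, Δ2=5, Δ3=-4, Δ4=3/2
row 1: diag=4, rhs=-18; c'=1/4, d'=-9/2
row 2: denom=4−1·1/4=15/4; d'=(36−1·-9/2)/(15/4)=54/5
row 3: denom=4−1·4/15=56/15; d'=(-54−1·54/5)/(56/15)=-243/14
row 4: denom=6−1·15/56=321/56; d'=(33−1·-243/14)/(321/56)=940/107
back: M4=940/107
back: M3=-243/14−15/56·940/107=-2109/107
back: M2=54/5−4/15·-2109/107=1718/107
back: M1=-9/2−1/4·1718/107=-911/107
M: M0=0, M1=-911/107, M2=1718/107, M3=-2109/107, M4=940/107, M5=0
seg 0: a=-3, c=M0/2=0, d=(M1−M0)/(6·1)=-911/642, b=Δ0−h0·(2M0+M1)/6=2195/642
seg 1: a=-1, c=M1/2=-911/214, d=(M2−M1)/(6·1)=2629/642, b=Δ1−h1·(2M1+M2)/6=-269/321
seg 2: a=-2, c=M2/2=859/107, d=(M3−M2)/(6·1)=-3827/642, b=Δ2−h2·(2M2+M3)/6=1883/642
seg 3: a=3, c=M3/2=-2109/214, d=(M4−M3)/(6·1)=3049/642, b=Δ3−h3·(2M3+M4)/6=355/321
seg 4: a=-1, c=M4/2=470/107, d=(M5−M4)/(6·2)=-235/321, b=Δ4−h4·(2M4+M5)/6=-2797/642
t_q=3/2 → seg 1, τ=1/2; S=-1+-269/321·τ+-911/214·τ²+2629/642·τ³=-3375/1712

  seg 0: a=-3 b=2195/642 c=0 d=-911/642
  seg 1: a=-1 b=-269/321 c=-911/214 d=2629/642
  seg 2: a=-2 b=1883/642 c=859/107 d=-3827/642
  seg 3: a=3 b=355/321 c=-2109/214 d=3049/642
  seg 4: a=-1 b=-2797/642 c=470/107 d=-235/321
S(3/2) = -3375/1712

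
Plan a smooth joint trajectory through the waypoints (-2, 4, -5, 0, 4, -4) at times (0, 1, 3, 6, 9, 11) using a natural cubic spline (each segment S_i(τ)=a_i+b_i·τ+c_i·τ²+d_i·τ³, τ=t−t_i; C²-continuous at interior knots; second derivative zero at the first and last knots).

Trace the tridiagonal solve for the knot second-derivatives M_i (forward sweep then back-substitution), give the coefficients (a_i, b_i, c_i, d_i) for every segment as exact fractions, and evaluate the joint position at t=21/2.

  seg 0: a=-2 b=15353/1892 c=0 d=-4001/1892
  seg 1: a=4 b=1675/946 c=-12003/1892 d=6071/3784
  seg 2: a=-5 b=-2059/473 c=3105/946 d=-10861/25542
  seg 3: a=0 b=3651/946 c=-773/1419 d=-2531/25542
  seg 4: a=4 b=-986/473 c=-1359/946 d=453/1892
S(21/2) = -23477/15136

Δ: Δ0=6, Δ1=-9/2, Δ2=5/3, Δ3=4/3, Δ4=-4
row 1: diag=6, rhs=-63; c'=1/3, d'=-21/2
row 2: denom=10−2·1/3=28/3; d'=(37−2·-21/2)/(28/3)=87/14
row 3: denom=12−3·9/28=309/28; d'=(-2−3·87/14)/(309/28)=-578/309
row 4: denom=10−3·28/103=946/103; d'=(-32−3·-578/309)/(946/103)=-1359/473
back: M4=-1359/473
back: M3=-578/309−28/103·-1359/473=-1546/1419
back: M2=87/14−9/28·-1546/1419=3105/473
back: M1=-21/2−1/3·3105/473=-12003/946
M: M0=0, M1=-12003/946, M2=3105/473, M3=-1546/1419, M4=-1359/473, M5=0
seg 0: a=-2, c=M0/2=0, d=(M1−M0)/(6·1)=-4001/1892, b=Δ0−h0·(2M0+M1)/6=15353/1892
seg 1: a=4, c=M1/2=-12003/1892, d=(M2−M1)/(6·2)=6071/3784, b=Δ1−h1·(2M1+M2)/6=1675/946
seg 2: a=-5, c=M2/2=3105/946, d=(M3−M2)/(6·3)=-10861/25542, b=Δ2−h2·(2M2+M3)/6=-2059/473
seg 3: a=0, c=M3/2=-773/1419, d=(M4−M3)/(6·3)=-2531/25542, b=Δ3−h3·(2M3+M4)/6=3651/946
seg 4: a=4, c=M4/2=-1359/946, d=(M5−M4)/(6·2)=453/1892, b=Δ4−h4·(2M4+M5)/6=-986/473
t_q=21/2 → seg 4, τ=3/2; S=4+-986/473·τ+-1359/946·τ²+453/1892·τ³=-23477/15136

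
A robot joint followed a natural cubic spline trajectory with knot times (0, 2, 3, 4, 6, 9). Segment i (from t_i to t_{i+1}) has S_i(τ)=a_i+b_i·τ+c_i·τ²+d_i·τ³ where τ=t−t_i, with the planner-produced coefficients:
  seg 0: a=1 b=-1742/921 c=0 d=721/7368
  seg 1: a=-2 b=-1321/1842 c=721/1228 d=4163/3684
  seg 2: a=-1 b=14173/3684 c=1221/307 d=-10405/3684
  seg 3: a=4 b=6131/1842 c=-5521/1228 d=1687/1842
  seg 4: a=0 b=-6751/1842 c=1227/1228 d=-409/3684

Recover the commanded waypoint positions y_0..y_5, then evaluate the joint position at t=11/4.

y_0 = S_0(0) = a_0 = 1
y_1 = S_1(0) = a_1 = -2
y_2 = S_2(0) = a_2 = -1
y_3 = S_3(0) = a_3 = 4
y_4 = S_4(0) = a_4 = 0
y_5 = S_4(3) = -5
t_q=11/4 is in segment 1 (τ=3/4); S_1(τ)=-136033/78592

y_0=1 y_1=-2 y_2=-1 y_3=4 y_4=0 y_5=-5
S(11/4) = -136033/78592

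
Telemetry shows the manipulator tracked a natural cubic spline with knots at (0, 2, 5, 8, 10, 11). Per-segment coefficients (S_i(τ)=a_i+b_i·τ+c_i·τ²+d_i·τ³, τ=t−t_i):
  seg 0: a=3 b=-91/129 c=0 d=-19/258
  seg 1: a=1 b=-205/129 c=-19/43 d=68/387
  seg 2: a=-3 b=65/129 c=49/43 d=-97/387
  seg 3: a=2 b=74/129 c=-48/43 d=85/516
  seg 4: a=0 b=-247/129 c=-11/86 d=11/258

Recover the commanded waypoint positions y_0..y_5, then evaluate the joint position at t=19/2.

y_0 = S_0(0) = a_0 = 3
y_1 = S_1(0) = a_1 = 1
y_2 = S_2(0) = a_2 = -3
y_3 = S_3(0) = a_3 = 2
y_4 = S_4(0) = a_4 = 0
y_5 = S_4(1) = -2
t_q=19/2 is in segment 3 (τ=3/2); S_3(τ)=1245/1376

y_0=3 y_1=1 y_2=-3 y_3=2 y_4=0 y_5=-2
S(19/2) = 1245/1376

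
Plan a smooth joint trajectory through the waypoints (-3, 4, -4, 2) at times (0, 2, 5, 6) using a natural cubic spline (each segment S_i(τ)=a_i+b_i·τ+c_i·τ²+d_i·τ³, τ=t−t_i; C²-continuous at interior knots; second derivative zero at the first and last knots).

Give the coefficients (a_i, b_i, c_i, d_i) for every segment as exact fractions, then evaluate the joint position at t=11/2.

  seg 0: a=-3 b=2395/426 c=0 d=-113/213
  seg 1: a=4 b=-317/426 c=-226/71 d=361/426
  seg 2: a=-4 b=647/213 c=631/142 d=-631/426
S(11/2) = -1767/1136

Δ: Δ0=7/2, Δ1=-8/3, Δ2=6
row 1: diag=10, rhs=-37; c'=3/10, d'=-37/10
row 2: denom=8−3·3/10=71/10; d'=(52−3·-37/10)/(71/10)=631/71
back: M2=631/71
back: M1=-37/10−3/10·631/71=-452/71
M: M0=0, M1=-452/71, M2=631/71, M3=0
seg 0: a=-3, c=M0/2=0, d=(M1−M0)/(6·2)=-113/213, b=Δ0−h0·(2M0+M1)/6=2395/426
seg 1: a=4, c=M1/2=-226/71, d=(M2−M1)/(6·3)=361/426, b=Δ1−h1·(2M1+M2)/6=-317/426
seg 2: a=-4, c=M2/2=631/142, d=(M3−M2)/(6·1)=-631/426, b=Δ2−h2·(2M2+M3)/6=647/213
t_q=11/2 → seg 2, τ=1/2; S=-4+647/213·τ+631/142·τ²+-631/426·τ³=-1767/1136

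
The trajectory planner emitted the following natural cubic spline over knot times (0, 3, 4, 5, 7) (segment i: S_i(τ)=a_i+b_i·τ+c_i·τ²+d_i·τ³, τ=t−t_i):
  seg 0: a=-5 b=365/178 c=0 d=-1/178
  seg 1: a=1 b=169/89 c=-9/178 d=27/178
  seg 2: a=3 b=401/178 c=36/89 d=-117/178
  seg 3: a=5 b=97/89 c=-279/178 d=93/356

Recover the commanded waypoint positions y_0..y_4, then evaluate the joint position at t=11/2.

y_0 = S_0(0) = a_0 = -5
y_1 = S_1(0) = a_1 = 1
y_2 = S_2(0) = a_2 = 3
y_3 = S_3(0) = a_3 = 5
y_4 = S_3(2) = 3
t_q=11/2 is in segment 3 (τ=1/2); S_3(τ)=14769/2848

y_0=-5 y_1=1 y_2=3 y_3=5 y_4=3
S(11/2) = 14769/2848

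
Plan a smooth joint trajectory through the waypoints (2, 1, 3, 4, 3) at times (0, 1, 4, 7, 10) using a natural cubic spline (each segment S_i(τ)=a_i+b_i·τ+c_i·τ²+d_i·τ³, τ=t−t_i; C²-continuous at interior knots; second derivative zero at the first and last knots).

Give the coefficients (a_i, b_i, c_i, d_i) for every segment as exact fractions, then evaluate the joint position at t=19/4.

  seg 0: a=2 b=-401/324 c=0 d=77/324
  seg 1: a=1 b=-85/162 c=77/108 d=-307/2916
  seg 2: a=3 b=295/324 c=-19/81 d=41/2916
  seg 3: a=4 b=-19/162 c=-35/324 d=35/2916
S(19/4) = 8195/2304

Δ: Δ0=-1, Δ1=2/3, Δ2=1/3, Δ3=-1/3
row 1: diag=8, rhs=10; c'=3/8, d'=5/4
row 2: denom=12−3·3/8=87/8; d'=(-2−3·5/4)/(87/8)=-46/87
row 3: denom=12−3·8/29=324/29; d'=(-4−3·-46/87)/(324/29)=-35/162
back: M3=-35/162
back: M2=-46/87−8/29·-35/162=-38/81
back: M1=5/4−3/8·-38/81=77/54
M: M0=0, M1=77/54, M2=-38/81, M3=-35/162, M4=0
seg 0: a=2, c=M0/2=0, d=(M1−M0)/(6·1)=77/324, b=Δ0−h0·(2M0+M1)/6=-401/324
seg 1: a=1, c=M1/2=77/108, d=(M2−M1)/(6·3)=-307/2916, b=Δ1−h1·(2M1+M2)/6=-85/162
seg 2: a=3, c=M2/2=-19/81, d=(M3−M2)/(6·3)=41/2916, b=Δ2−h2·(2M2+M3)/6=295/324
seg 3: a=4, c=M3/2=-35/324, d=(M4−M3)/(6·3)=35/2916, b=Δ3−h3·(2M3+M4)/6=-19/162
t_q=19/4 → seg 2, τ=3/4; S=3+295/324·τ+-19/81·τ²+41/2916·τ³=8195/2304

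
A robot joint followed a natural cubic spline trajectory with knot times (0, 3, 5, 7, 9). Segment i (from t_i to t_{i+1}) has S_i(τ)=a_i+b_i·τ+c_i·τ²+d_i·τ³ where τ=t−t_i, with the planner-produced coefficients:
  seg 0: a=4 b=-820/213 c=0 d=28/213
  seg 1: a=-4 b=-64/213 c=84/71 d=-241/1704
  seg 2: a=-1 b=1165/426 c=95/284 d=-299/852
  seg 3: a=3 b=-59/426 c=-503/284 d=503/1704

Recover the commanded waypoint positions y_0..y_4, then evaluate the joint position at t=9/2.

y_0=4 y_1=-4 y_2=-1 y_3=3 y_4=-2
S(9/2) = -10297/4544

y_0 = S_0(0) = a_0 = 4
y_1 = S_1(0) = a_1 = -4
y_2 = S_2(0) = a_2 = -1
y_3 = S_3(0) = a_3 = 3
y_4 = S_3(2) = -2
t_q=9/2 is in segment 1 (τ=3/2); S_1(τ)=-10297/4544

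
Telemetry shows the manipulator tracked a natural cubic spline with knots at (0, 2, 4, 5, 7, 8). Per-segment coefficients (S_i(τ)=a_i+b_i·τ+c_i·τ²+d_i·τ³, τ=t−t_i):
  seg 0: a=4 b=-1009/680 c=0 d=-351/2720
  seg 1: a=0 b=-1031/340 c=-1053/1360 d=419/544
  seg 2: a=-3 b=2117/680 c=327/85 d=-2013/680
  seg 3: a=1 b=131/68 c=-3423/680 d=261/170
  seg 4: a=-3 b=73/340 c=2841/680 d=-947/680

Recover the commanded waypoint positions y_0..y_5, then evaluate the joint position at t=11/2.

y_0 = S_0(0) = a_0 = 4
y_1 = S_1(0) = a_1 = 0
y_2 = S_2(0) = a_2 = -3
y_3 = S_3(0) = a_3 = 1
y_4 = S_4(0) = a_4 = -3
y_5 = S_4(1) = 0
t_q=11/2 is in segment 3 (τ=1/2); S_3(τ)=2439/2720

y_0=4 y_1=0 y_2=-3 y_3=1 y_4=-3 y_5=0
S(11/2) = 2439/2720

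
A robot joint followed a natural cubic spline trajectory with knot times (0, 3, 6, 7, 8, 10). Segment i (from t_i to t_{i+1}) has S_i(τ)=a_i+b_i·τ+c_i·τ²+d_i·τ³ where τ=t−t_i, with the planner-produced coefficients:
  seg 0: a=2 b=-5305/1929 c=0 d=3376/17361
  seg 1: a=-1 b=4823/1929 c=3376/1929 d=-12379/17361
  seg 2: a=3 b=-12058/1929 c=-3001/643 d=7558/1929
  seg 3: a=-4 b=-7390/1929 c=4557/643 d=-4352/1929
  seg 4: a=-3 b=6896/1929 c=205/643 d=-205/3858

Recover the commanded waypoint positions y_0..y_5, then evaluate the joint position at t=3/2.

y_0 = S_0(0) = a_0 = 2
y_1 = S_1(0) = a_1 = -1
y_2 = S_2(0) = a_2 = 3
y_3 = S_3(0) = a_3 = -4
y_4 = S_4(0) = a_4 = -3
y_5 = S_4(2) = 5
t_q=3/2 is in segment 0 (τ=3/2); S_0(τ)=-1889/1286

y_0=2 y_1=-1 y_2=3 y_3=-4 y_4=-3 y_5=5
S(3/2) = -1889/1286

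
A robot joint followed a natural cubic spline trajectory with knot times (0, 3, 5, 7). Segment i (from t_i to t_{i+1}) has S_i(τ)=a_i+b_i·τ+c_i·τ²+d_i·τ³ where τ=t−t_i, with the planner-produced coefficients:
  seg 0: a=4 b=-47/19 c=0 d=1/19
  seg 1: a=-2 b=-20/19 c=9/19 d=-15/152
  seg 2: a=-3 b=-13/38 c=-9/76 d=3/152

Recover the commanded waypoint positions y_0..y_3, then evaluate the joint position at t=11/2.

y_0 = S_0(0) = a_0 = 4
y_1 = S_1(0) = a_1 = -2
y_2 = S_2(0) = a_2 = -3
y_3 = S_2(2) = -4
t_q=11/2 is in segment 2 (τ=1/2); S_2(τ)=-3889/1216

y_0=4 y_1=-2 y_2=-3 y_3=-4
S(11/2) = -3889/1216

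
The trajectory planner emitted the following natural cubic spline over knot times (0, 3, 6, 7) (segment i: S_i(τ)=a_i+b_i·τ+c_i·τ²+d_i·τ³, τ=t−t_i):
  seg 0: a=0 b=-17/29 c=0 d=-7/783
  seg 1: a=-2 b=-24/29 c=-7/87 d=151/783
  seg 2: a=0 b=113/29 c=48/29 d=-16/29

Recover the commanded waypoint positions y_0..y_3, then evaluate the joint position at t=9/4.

y_0 = S_0(0) = a_0 = 0
y_1 = S_1(0) = a_1 = -2
y_2 = S_2(0) = a_2 = 0
y_3 = S_2(1) = 5
t_q=9/4 is in segment 0 (τ=9/4); S_0(τ)=-2637/1856

y_0=0 y_1=-2 y_2=0 y_3=5
S(9/4) = -2637/1856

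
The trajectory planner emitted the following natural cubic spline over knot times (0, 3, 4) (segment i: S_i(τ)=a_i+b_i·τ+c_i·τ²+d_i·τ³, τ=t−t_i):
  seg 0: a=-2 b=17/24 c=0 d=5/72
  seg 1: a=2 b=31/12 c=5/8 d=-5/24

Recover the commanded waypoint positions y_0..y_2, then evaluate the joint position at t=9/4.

y_0=-2 y_1=2 y_2=5
S(9/4) = 197/512

y_0 = S_0(0) = a_0 = -2
y_1 = S_1(0) = a_1 = 2
y_2 = S_1(1) = 5
t_q=9/4 is in segment 0 (τ=9/4); S_0(τ)=197/512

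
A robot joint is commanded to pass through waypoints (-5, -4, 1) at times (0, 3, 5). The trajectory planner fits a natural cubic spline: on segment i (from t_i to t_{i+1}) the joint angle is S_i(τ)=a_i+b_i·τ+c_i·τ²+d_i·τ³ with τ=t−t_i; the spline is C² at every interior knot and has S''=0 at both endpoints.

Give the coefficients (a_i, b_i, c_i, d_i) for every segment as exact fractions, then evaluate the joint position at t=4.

Δ: Δ0=1/3, Δ1=5/2
row 1: diag=10, rhs=13; c'=1/5, d'=13/10
back: M1=13/10
M: M0=0, M1=13/10, M2=0
seg 0: a=-5, c=M0/2=0, d=(M1−M0)/(6·3)=13/180, b=Δ0−h0·(2M0+M1)/6=-19/60
seg 1: a=-4, c=M1/2=13/20, d=(M2−M1)/(6·2)=-13/120, b=Δ1−h1·(2M1+M2)/6=49/30
t_q=4 → seg 1, τ=1; S=-4+49/30·τ+13/20·τ²+-13/120·τ³=-73/40

  seg 0: a=-5 b=-19/60 c=0 d=13/180
  seg 1: a=-4 b=49/30 c=13/20 d=-13/120
S(4) = -73/40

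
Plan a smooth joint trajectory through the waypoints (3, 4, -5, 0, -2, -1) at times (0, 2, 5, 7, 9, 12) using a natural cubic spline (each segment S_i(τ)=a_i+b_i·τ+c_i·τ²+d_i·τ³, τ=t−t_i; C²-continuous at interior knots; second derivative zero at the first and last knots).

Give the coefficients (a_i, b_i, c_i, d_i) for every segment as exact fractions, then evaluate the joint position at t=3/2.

Δ: Δ0=1/2, Δ1=-3, Δ2=5/2, Δ3=-1, Δ4=1/3
row 1: diag=10, rhs=-21; c'=3/10, d'=-21/10
row 2: denom=10−3·3/10=91/10; d'=(33−3·-21/10)/(91/10)=393/91
row 3: denom=8−2·20/91=688/91; d'=(-21−2·393/91)/(688/91)=-2697/688
row 4: denom=10−2·91/344=1629/172; d'=(8−2·-2697/688)/(1629/172)=5449/3258
back: M4=5449/3258
back: M3=-2697/688−91/344·5449/3258=-14213/3258
back: M2=393/91−20/91·-14213/3258=8597/1629
back: M1=-21/10−3/10·8597/1629=-2000/543
M: M0=0, M1=-2000/543, M2=8597/1629, M3=-14213/3258, M4=5449/3258, M5=0
seg 0: a=3, c=M0/2=0, d=(M1−M0)/(6·2)=-500/1629, b=Δ0−h0·(2M0+M1)/6=5629/3258
seg 1: a=4, c=M1/2=-1000/543, d=(M2−M1)/(6·3)=14597/29322, b=Δ1−h1·(2M1+M2)/6=-6371/3258
seg 2: a=-5, c=M2/2=8597/3258, d=(M3−M2)/(6·2)=-10469/13032, b=Δ2−h2·(2M2+M3)/6=710/1629
seg 3: a=0, c=M3/2=-14213/6516, d=(M4−M3)/(6·2)=3277/6516, b=Δ3−h3·(2M3+M4)/6=489/362
seg 4: a=-2, c=M4/2=5449/6516, d=(M5−M4)/(6·3)=-5449/58644, b=Δ4−h4·(2M4+M5)/6=-4363/3258
t_q=3/2 → seg 0, τ=3/2; S=3+5629/3258·τ+0·τ²+-500/1629·τ³=9895/2172

  seg 0: a=3 b=5629/3258 c=0 d=-500/1629
  seg 1: a=4 b=-6371/3258 c=-1000/543 d=14597/29322
  seg 2: a=-5 b=710/1629 c=8597/3258 d=-10469/13032
  seg 3: a=0 b=489/362 c=-14213/6516 d=3277/6516
  seg 4: a=-2 b=-4363/3258 c=5449/6516 d=-5449/58644
S(3/2) = 9895/2172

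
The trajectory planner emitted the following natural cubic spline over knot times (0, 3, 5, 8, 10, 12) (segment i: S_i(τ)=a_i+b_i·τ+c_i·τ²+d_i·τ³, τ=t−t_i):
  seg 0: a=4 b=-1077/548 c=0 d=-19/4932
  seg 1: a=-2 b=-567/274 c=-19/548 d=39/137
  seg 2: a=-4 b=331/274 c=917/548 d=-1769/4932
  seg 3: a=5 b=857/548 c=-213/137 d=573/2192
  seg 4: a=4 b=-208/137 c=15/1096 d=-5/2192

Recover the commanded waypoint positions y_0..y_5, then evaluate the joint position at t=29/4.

y_0 = S_0(0) = a_0 = 4
y_1 = S_1(0) = a_1 = -2
y_2 = S_2(0) = a_2 = -4
y_3 = S_3(0) = a_3 = 5
y_4 = S_4(0) = a_4 = 4
y_5 = S_4(2) = 1
t_q=29/4 is in segment 2 (τ=9/4); S_2(τ)=108859/35072

y_0=4 y_1=-2 y_2=-4 y_3=5 y_4=4 y_5=1
S(29/4) = 108859/35072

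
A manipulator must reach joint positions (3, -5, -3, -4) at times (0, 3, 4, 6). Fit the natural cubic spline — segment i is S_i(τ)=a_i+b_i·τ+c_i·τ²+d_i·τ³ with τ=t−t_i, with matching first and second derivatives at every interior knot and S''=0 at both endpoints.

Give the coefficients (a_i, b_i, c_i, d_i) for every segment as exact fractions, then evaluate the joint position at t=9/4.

Δ: Δ0=-8/3, Δ1=2, Δ2=-1/2
row 1: diag=8, rhs=28; c'=1/8, d'=7/2
row 2: denom=6−1·1/8=47/8; d'=(-15−1·7/2)/(47/8)=-148/47
back: M2=-148/47
back: M1=7/2−1/8·-148/47=183/47
M: M0=0, M1=183/47, M2=-148/47, M3=0
seg 0: a=3, c=M0/2=0, d=(M1−M0)/(6·3)=61/282, b=Δ0−h0·(2M0+M1)/6=-1301/282
seg 1: a=-5, c=M1/2=183/94, d=(M2−M1)/(6·1)=-331/282, b=Δ1−h1·(2M1+M2)/6=173/141
seg 2: a=-3, c=M2/2=-74/47, d=(M3−M2)/(6·2)=37/141, b=Δ2−h2·(2M2+M3)/6=451/282
t_q=9/4 → seg 0, τ=9/4; S=3+-1301/282·τ+0·τ²+61/282·τ³=-29577/6016

  seg 0: a=3 b=-1301/282 c=0 d=61/282
  seg 1: a=-5 b=173/141 c=183/94 d=-331/282
  seg 2: a=-3 b=451/282 c=-74/47 d=37/141
S(9/4) = -29577/6016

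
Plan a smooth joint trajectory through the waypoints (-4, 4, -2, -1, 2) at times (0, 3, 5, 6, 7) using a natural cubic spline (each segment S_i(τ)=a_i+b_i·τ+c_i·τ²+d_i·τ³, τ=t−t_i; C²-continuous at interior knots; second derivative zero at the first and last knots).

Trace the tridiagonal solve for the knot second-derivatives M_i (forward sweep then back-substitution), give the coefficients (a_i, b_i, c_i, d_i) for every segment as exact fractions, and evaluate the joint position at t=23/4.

  seg 0: a=-4 b=3137/642 c=0 d=-475/1926
  seg 1: a=4 b=-569/321 c=-475/214 d=1031/1284
  seg 2: a=-2 b=-326/321 c=278/107 d=-187/321
  seg 3: a=-1 b=781/321 c=91/107 d=-91/321
S(23/4) = -10587/6848

Δ: Δ0=8/3, Δ1=-3, Δ2=1, Δ3=3
row 1: diag=10, rhs=-34; c'=1/5, d'=-17/5
row 2: denom=6−2·1/5=28/5; d'=(24−2·-17/5)/(28/5)=11/2
row 3: denom=4−1·5/28=107/28; d'=(12−1·11/2)/(107/28)=182/107
back: M3=182/107
back: M2=11/2−5/28·182/107=556/107
back: M1=-17/5−1/5·556/107=-475/107
M: M0=0, M1=-475/107, M2=556/107, M3=182/107, M4=0
seg 0: a=-4, c=M0/2=0, d=(M1−M0)/(6·3)=-475/1926, b=Δ0−h0·(2M0+M1)/6=3137/642
seg 1: a=4, c=M1/2=-475/214, d=(M2−M1)/(6·2)=1031/1284, b=Δ1−h1·(2M1+M2)/6=-569/321
seg 2: a=-2, c=M2/2=278/107, d=(M3−M2)/(6·1)=-187/321, b=Δ2−h2·(2M2+M3)/6=-326/321
seg 3: a=-1, c=M3/2=91/107, d=(M4−M3)/(6·1)=-91/321, b=Δ3−h3·(2M3+M4)/6=781/321
t_q=23/4 → seg 2, τ=3/4; S=-2+-326/321·τ+278/107·τ²+-187/321·τ³=-10587/6848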